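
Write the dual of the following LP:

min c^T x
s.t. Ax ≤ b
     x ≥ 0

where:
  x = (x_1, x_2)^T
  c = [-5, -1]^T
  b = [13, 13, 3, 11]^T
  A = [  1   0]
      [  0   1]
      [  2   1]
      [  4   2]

Primal min cᵀx s.t. Ax ≤ b, x ≥ 0  →  Dual max −bᵀy s.t. Aᵀy ≥ −c, y ≥ 0.

Maximize: z = -13y1 - 13y2 - 3y3 - 11y4

Subject to:
  y1 + 2y3 + 4y4 ≥ 5
  y2 + y3 + 2y4 ≥ 1
  y1, y2, y3, y4 ≥ 0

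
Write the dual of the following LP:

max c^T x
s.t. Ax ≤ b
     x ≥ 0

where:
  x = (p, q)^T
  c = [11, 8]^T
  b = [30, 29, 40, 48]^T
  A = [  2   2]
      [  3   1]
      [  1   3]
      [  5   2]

Primal max cᵀx s.t. Ax ≤ b, x ≥ 0  →  Dual min bᵀy s.t. Aᵀy ≥ c, y ≥ 0.

Minimize: z = 30y1 + 29y2 + 40y3 + 48y4

Subject to:
  2y1 + 3y2 + y3 + 5y4 ≥ 11
  2y1 + y2 + 3y3 + 2y4 ≥ 8
  y1, y2, y3, y4 ≥ 0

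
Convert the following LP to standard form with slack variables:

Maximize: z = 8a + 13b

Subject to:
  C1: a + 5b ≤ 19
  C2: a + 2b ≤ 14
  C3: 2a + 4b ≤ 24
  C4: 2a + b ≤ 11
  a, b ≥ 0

max z = 8a + 13b

s.t.
  a + 5b + s1 = 19
  a + 2b + s2 = 14
  2a + 4b + s3 = 24
  2a + b + s4 = 11
  a, b, s1, s2, s3, s4 ≥ 0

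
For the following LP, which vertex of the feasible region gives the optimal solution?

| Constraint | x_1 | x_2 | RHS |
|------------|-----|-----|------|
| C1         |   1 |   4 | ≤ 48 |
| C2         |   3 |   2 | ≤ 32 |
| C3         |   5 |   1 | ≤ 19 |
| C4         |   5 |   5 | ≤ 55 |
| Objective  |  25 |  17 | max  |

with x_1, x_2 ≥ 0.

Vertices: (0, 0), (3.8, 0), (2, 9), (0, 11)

Evaluate the objective at each vertex of the feasible region:
  z(0, 0) = 0
  z(3.8, 0) = 95
  z(2, 9) = 203  ←
  z(0, 11) = 187
The maximum is at x_1 = 2, x_2 = 9.

(2, 9)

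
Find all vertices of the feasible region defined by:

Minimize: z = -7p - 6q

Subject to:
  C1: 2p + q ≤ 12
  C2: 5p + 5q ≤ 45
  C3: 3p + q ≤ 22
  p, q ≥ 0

(0, 0), (6, 0), (3, 6), (0, 9)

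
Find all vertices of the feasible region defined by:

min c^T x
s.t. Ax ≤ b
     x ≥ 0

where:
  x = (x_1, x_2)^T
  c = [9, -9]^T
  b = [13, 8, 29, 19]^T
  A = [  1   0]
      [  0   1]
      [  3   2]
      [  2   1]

(0, 0), (9.5, 0), (9, 1), (4.333, 8), (0, 8)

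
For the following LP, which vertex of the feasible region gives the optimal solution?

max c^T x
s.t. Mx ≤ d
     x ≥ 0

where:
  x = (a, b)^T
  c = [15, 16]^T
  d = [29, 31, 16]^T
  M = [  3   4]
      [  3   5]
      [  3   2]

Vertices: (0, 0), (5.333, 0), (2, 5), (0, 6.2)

Evaluate the objective at each vertex of the feasible region:
  z(0, 0) = 0
  z(5.333, 0) = 80
  z(2, 5) = 110  ←
  z(0, 6.2) = 99.2
The maximum is at a = 2, b = 5.

(2, 5)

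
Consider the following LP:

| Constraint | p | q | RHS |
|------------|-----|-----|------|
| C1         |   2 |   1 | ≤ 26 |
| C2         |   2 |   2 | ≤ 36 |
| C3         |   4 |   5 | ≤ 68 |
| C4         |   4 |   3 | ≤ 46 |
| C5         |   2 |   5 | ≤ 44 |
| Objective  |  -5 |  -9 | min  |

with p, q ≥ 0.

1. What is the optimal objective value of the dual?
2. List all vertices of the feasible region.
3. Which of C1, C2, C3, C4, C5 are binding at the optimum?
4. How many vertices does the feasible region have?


1. -89
2. (0, 0), (11.5, 0), (7, 6), (0, 8.8)
3. C4, C5
4. 4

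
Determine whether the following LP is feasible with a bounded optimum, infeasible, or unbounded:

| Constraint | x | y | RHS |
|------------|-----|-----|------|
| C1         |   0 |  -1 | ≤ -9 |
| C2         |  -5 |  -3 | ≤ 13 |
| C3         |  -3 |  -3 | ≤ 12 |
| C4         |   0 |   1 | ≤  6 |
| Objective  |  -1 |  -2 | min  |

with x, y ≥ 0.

Infeasible (no feasible solution exists)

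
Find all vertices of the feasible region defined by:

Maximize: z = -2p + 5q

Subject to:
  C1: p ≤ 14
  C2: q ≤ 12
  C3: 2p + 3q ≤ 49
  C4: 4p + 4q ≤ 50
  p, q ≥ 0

(0, 0), (12.5, 0), (0.5, 12), (0, 12)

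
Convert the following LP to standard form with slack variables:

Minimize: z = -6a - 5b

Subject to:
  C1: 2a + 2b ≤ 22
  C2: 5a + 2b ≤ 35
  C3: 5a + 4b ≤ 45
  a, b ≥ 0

min z = -6a - 5b

s.t.
  2a + 2b + s1 = 22
  5a + 2b + s2 = 35
  5a + 4b + s3 = 45
  a, b, s1, s2, s3 ≥ 0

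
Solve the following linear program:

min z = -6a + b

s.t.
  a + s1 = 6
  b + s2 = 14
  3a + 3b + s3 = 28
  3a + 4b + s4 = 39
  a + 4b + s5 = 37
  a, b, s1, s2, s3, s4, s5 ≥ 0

Evaluate the objective at each vertex of the feasible region:
  z(0, 0) = 0
  z(6, 0) = -36  ←
  z(6, 3.333) = -32.67
  z(0.1111, 9.222) = 8.556
  z(0, 9.25) = 9.25
The minimum is at a = 6, b = 0.

a = 6, b = 0, z = -36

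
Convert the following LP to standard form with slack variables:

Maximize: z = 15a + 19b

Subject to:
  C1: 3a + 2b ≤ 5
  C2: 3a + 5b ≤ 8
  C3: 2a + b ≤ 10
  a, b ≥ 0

max z = 15a + 19b

s.t.
  3a + 2b + s1 = 5
  3a + 5b + s2 = 8
  2a + b + s3 = 10
  a, b, s1, s2, s3 ≥ 0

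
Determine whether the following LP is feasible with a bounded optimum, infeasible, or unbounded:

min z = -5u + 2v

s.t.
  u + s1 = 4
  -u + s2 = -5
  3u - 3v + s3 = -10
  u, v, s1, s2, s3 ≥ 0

Infeasible (no feasible solution exists)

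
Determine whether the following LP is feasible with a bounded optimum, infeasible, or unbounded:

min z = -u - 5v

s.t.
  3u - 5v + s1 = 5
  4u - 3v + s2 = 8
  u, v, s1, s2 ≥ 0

Unbounded (objective can decrease without bound)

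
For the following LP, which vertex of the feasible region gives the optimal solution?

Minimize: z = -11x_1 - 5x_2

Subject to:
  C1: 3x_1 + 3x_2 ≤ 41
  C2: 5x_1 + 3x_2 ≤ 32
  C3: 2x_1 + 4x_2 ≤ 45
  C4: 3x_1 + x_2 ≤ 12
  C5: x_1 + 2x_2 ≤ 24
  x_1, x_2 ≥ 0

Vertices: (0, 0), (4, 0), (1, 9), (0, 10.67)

Evaluate the objective at each vertex of the feasible region:
  z(0, 0) = 0
  z(4, 0) = -44
  z(1, 9) = -56  ←
  z(0, 10.67) = -53.33
The minimum is at x_1 = 1, x_2 = 9.

(1, 9)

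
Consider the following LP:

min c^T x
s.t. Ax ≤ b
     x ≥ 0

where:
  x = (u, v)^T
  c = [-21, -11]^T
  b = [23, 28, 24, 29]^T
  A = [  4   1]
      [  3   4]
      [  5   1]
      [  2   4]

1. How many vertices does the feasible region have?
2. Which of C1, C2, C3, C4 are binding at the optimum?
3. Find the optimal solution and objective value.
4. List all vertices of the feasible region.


1. 4
2. C2, C3
3. u = 4, v = 4, z = -128
4. (0, 0), (4.8, 0), (4, 4), (0, 7)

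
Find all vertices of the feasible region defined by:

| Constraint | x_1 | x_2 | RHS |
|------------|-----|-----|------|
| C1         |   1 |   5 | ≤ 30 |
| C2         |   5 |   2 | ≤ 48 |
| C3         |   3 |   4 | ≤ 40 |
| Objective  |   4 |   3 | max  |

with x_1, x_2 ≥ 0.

(0, 0), (9.6, 0), (8, 4), (7.273, 4.545), (0, 6)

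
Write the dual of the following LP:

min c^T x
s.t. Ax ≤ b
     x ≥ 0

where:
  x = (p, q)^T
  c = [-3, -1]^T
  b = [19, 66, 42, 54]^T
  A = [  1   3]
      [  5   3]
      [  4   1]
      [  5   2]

Primal min cᵀx s.t. Ax ≤ b, x ≥ 0  →  Dual max −bᵀy s.t. Aᵀy ≥ −c, y ≥ 0.

Maximize: z = -19y1 - 66y2 - 42y3 - 54y4

Subject to:
  y1 + 5y2 + 4y3 + 5y4 ≥ 3
  3y1 + 3y2 + y3 + 2y4 ≥ 1
  y1, y2, y3, y4 ≥ 0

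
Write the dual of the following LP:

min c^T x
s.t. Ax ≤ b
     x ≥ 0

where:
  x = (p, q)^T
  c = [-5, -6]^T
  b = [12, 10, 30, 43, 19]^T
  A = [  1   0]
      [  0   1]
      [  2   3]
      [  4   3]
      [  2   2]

Primal min cᵀx s.t. Ax ≤ b, x ≥ 0  →  Dual max −bᵀy s.t. Aᵀy ≥ −c, y ≥ 0.

Maximize: z = -12y1 - 10y2 - 30y3 - 43y4 - 19y5

Subject to:
  y1 + 2y3 + 4y4 + 2y5 ≥ 5
  y2 + 3y3 + 3y4 + 2y5 ≥ 6
  y1, y2, y3, y4, y5 ≥ 0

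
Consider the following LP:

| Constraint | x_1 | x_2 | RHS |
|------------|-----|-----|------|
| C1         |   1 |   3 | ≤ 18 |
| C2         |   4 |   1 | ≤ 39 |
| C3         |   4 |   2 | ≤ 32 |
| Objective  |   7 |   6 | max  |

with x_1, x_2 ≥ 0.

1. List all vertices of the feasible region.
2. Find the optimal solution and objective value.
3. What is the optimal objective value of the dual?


1. (0, 0), (8, 0), (6, 4), (0, 6)
2. x_1 = 6, x_2 = 4, z = 66
3. 66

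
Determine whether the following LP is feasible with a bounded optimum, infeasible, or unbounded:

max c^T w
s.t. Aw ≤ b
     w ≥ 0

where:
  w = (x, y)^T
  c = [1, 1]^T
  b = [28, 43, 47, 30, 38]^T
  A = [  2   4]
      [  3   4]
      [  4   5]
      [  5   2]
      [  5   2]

Feasible with a bounded optimal solution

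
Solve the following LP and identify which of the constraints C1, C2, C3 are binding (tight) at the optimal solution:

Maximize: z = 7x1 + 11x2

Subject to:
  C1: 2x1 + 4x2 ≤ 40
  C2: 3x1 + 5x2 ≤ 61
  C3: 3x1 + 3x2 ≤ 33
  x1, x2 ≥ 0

At x1 = 2, x2 = 9, compute slack b - a·x for each constraint:
  C1: 40 − 40 = 0  (binding)
  C2: 61 − 51 = 10  (slack)
  C3: 33 − 33 = 0  (binding)

Optimal: x1 = 2, x2 = 9
Binding: C1, C3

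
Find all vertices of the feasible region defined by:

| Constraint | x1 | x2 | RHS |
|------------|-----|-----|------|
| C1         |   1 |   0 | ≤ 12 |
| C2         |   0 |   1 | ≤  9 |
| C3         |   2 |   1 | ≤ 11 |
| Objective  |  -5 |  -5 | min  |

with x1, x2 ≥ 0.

(0, 0), (5.5, 0), (1, 9), (0, 9)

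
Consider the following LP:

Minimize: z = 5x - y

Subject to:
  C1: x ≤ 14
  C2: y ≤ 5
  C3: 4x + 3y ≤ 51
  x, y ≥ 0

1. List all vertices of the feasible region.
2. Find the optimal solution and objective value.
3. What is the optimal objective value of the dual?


1. (0, 0), (12.75, 0), (9, 5), (0, 5)
2. x = 0, y = 5, z = -5
3. -5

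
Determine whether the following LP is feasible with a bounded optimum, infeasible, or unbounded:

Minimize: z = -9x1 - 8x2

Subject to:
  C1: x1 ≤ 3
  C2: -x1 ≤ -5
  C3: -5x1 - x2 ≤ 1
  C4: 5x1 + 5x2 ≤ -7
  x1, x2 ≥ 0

Infeasible (no feasible solution exists)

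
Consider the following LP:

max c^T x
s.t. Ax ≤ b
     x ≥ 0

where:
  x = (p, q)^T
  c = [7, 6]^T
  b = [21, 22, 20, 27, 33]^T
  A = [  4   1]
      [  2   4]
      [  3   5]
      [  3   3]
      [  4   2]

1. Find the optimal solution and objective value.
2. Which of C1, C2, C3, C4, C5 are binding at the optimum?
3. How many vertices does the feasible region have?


1. p = 5, q = 1, z = 41
2. C1, C3
3. 4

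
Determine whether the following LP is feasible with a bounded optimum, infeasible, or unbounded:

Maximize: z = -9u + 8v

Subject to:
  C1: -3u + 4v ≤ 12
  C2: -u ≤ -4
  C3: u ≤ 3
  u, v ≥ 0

Infeasible (no feasible solution exists)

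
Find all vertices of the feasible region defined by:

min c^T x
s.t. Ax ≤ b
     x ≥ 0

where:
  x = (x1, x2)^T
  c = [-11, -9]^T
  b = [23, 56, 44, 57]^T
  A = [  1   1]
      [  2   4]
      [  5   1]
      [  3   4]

(0, 0), (8.8, 0), (7, 9), (1, 13.5), (0, 14)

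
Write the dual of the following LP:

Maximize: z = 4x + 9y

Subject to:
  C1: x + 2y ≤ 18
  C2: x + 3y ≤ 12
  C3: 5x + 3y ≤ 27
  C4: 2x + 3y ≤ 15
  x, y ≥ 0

Primal max cᵀx s.t. Ax ≤ b, x ≥ 0  →  Dual min bᵀy s.t. Aᵀy ≥ c, y ≥ 0.

Minimize: z = 18y1 + 12y2 + 27y3 + 15y4

Subject to:
  y1 + y2 + 5y3 + 2y4 ≥ 4
  2y1 + 3y2 + 3y3 + 3y4 ≥ 9
  y1, y2, y3, y4 ≥ 0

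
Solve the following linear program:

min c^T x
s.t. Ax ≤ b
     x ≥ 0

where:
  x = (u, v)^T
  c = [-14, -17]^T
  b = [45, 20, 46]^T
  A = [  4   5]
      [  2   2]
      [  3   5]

Evaluate the objective at each vertex of the feasible region:
  z(0, 0) = 0
  z(10, 0) = -140
  z(5, 5) = -155  ←
  z(0, 9) = -153
The minimum is at u = 5, v = 5.

u = 5, v = 5, z = -155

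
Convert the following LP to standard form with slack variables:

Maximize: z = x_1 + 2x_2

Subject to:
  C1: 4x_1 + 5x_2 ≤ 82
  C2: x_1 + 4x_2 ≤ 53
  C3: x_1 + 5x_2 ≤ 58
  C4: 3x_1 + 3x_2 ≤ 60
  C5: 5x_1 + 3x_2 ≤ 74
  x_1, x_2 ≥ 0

max z = x_1 + 2x_2

s.t.
  4x_1 + 5x_2 + s1 = 82
  x_1 + 4x_2 + s2 = 53
  x_1 + 5x_2 + s3 = 58
  3x_1 + 3x_2 + s4 = 60
  5x_1 + 3x_2 + s5 = 74
  x_1, x_2, s1, s2, s3, s4, s5 ≥ 0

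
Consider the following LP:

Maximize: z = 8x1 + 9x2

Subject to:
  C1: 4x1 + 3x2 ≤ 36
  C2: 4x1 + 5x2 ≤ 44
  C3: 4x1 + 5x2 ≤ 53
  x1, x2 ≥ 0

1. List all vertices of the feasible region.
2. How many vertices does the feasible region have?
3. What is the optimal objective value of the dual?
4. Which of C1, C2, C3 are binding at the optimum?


1. (0, 0), (9, 0), (6, 4), (0, 8.8)
2. 4
3. 84
4. C1, C2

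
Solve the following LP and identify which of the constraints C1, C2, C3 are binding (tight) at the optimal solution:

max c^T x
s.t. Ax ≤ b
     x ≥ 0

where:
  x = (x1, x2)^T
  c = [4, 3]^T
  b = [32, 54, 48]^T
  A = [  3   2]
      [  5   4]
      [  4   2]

At x1 = 10, x2 = 1, compute slack b - a·x for each constraint:
  C1: 32 − 32 = 0  (binding)
  C2: 54 − 54 = 0  (binding)
  C3: 48 − 42 = 6  (slack)

Optimal: x1 = 10, x2 = 1
Binding: C1, C2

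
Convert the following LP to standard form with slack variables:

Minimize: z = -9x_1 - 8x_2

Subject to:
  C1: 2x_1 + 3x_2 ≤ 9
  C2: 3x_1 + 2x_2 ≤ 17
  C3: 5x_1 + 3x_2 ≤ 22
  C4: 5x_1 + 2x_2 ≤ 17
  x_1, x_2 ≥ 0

min z = -9x_1 - 8x_2

s.t.
  2x_1 + 3x_2 + s1 = 9
  3x_1 + 2x_2 + s2 = 17
  5x_1 + 3x_2 + s3 = 22
  5x_1 + 2x_2 + s4 = 17
  x_1, x_2, s1, s2, s3, s4 ≥ 0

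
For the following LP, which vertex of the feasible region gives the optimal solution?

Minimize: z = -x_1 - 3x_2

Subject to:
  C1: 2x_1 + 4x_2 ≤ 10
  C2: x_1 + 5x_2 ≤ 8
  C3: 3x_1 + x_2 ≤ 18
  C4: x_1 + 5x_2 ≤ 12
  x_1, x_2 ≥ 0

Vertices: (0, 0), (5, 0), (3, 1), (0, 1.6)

Evaluate the objective at each vertex of the feasible region:
  z(0, 0) = 0
  z(5, 0) = -5
  z(3, 1) = -6  ←
  z(0, 1.6) = -4.8
The minimum is at x_1 = 3, x_2 = 1.

(3, 1)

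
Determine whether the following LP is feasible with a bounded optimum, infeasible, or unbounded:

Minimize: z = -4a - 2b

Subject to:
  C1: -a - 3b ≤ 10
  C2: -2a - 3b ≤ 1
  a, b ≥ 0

Unbounded (objective can decrease without bound)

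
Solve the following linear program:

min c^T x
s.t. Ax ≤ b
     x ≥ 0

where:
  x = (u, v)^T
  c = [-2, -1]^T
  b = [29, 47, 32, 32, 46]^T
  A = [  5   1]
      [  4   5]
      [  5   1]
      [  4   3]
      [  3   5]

Evaluate the objective at each vertex of the feasible region:
  z(0, 0) = 0
  z(5.8, 0) = -11.6
  z(5, 4) = -14  ←
  z(2.375, 7.5) = -12.25
  z(1, 8.6) = -10.6
  z(0, 9.2) = -9.2
The minimum is at u = 5, v = 4.

u = 5, v = 4, z = -14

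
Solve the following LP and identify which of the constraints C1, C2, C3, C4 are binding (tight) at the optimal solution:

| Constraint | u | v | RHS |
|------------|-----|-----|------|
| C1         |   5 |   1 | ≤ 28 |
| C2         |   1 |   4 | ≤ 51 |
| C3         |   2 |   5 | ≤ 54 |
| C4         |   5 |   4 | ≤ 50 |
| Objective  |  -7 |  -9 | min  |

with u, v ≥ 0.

At u = 2, v = 10, compute slack b - a·x for each constraint:
  C1: 28 − 20 = 8  (slack)
  C2: 51 − 42 = 9  (slack)
  C3: 54 − 54 = 0  (binding)
  C4: 50 − 50 = 0  (binding)

Optimal: u = 2, v = 10
Binding: C3, C4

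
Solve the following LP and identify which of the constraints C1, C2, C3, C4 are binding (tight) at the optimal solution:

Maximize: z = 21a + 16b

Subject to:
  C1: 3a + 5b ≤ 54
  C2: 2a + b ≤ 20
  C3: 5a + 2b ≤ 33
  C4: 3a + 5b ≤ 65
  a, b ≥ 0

At a = 3, b = 9, compute slack b - a·x for each constraint:
  C1: 54 − 54 = 0  (binding)
  C2: 20 − 15 = 5  (slack)
  C3: 33 − 33 = 0  (binding)
  C4: 65 − 54 = 11  (slack)

Optimal: a = 3, b = 9
Binding: C1, C3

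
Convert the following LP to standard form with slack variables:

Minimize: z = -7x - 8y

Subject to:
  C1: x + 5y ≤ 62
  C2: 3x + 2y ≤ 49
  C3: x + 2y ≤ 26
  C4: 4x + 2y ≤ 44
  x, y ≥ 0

min z = -7x - 8y

s.t.
  x + 5y + s1 = 62
  3x + 2y + s2 = 49
  x + 2y + s3 = 26
  4x + 2y + s4 = 44
  x, y, s1, s2, s3, s4 ≥ 0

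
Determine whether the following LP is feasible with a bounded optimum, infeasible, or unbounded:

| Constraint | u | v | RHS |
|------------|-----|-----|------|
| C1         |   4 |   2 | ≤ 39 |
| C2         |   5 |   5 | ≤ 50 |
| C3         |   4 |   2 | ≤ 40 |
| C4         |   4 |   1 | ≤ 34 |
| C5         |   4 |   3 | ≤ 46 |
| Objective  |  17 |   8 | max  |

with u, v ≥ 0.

Feasible with a bounded optimal solution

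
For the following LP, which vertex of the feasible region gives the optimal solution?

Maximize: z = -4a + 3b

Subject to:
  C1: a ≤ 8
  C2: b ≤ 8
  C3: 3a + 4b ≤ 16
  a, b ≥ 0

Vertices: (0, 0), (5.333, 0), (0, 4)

Evaluate the objective at each vertex of the feasible region:
  z(0, 0) = 0
  z(5.333, 0) = -21.33
  z(0, 4) = 12  ←
The maximum is at a = 0, b = 4.

(0, 4)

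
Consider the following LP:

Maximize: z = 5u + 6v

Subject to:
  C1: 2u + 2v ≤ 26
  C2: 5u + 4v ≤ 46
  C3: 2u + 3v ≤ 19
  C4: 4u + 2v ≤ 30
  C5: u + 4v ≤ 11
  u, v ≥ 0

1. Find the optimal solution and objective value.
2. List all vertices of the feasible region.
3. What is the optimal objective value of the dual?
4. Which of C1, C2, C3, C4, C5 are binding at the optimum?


1. u = 7, v = 1, z = 41
2. (0, 0), (7.5, 0), (7, 1), (0, 2.75)
3. 41
4. C4, C5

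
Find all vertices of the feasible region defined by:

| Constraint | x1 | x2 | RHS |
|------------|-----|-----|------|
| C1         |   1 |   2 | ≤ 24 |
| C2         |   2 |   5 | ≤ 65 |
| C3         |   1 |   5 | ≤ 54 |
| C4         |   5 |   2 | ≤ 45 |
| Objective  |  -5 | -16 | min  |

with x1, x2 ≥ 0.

(0, 0), (9, 0), (5.25, 9.375), (4, 10), (0, 10.8)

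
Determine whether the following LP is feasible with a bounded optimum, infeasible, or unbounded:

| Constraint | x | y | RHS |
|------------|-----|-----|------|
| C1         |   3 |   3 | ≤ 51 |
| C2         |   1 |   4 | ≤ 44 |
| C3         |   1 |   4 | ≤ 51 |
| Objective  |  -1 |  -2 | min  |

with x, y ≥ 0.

Feasible with a bounded optimal solution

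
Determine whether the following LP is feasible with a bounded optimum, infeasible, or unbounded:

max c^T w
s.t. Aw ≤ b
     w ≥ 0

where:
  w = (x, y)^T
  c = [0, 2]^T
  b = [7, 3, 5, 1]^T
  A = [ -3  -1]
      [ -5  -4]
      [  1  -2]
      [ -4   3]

Unbounded (objective can increase without bound)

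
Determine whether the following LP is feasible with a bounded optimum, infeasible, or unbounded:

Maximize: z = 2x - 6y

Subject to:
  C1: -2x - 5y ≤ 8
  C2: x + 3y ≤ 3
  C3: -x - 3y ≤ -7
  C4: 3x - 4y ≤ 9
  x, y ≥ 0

Infeasible (no feasible solution exists)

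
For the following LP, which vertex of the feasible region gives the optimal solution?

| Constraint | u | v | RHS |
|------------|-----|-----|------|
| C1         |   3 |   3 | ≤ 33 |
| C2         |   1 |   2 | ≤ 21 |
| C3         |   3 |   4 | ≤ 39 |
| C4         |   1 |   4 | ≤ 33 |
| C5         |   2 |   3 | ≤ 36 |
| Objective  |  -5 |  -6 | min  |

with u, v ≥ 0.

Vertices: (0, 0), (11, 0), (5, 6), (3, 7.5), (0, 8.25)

Evaluate the objective at each vertex of the feasible region:
  z(0, 0) = 0
  z(11, 0) = -55
  z(5, 6) = -61  ←
  z(3, 7.5) = -60
  z(0, 8.25) = -49.5
The minimum is at u = 5, v = 6.

(5, 6)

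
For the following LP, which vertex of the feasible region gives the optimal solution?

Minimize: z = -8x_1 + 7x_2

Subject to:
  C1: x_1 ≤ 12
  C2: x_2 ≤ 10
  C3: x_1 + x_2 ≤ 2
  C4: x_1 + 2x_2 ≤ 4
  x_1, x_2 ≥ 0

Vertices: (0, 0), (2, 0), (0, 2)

Evaluate the objective at each vertex of the feasible region:
  z(0, 0) = 0
  z(2, 0) = -16  ←
  z(0, 2) = 14
The minimum is at x_1 = 2, x_2 = 0.

(2, 0)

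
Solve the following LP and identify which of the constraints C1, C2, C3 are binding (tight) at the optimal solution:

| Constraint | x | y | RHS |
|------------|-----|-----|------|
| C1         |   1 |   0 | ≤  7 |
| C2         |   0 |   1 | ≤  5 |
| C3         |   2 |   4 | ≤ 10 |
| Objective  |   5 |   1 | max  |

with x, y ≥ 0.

At x = 5, y = 0, compute slack b - a·x for each constraint:
  C1: 7 − 5 = 2  (slack)
  C2: 5 − 0 = 5  (slack)
  C3: 10 − 10 = 0  (binding)

Optimal: x = 5, y = 0
Binding: C3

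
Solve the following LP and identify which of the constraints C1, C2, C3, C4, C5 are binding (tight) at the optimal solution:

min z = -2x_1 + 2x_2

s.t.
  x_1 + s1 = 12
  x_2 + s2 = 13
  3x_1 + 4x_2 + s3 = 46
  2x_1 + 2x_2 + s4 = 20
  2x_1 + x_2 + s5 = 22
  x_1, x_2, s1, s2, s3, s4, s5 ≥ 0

At x_1 = 10, x_2 = 0, compute slack b - a·x for each constraint:
  C1: 12 − 10 = 2  (slack)
  C2: 13 − 0 = 13  (slack)
  C3: 46 − 30 = 16  (slack)
  C4: 20 − 20 = 0  (binding)
  C5: 22 − 20 = 2  (slack)

Optimal: x_1 = 10, x_2 = 0
Binding: C4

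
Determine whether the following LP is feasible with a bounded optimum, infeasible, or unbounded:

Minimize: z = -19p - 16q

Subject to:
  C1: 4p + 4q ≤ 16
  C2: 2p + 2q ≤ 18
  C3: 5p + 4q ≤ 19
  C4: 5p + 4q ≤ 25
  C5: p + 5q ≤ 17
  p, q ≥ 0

Feasible with a bounded optimal solution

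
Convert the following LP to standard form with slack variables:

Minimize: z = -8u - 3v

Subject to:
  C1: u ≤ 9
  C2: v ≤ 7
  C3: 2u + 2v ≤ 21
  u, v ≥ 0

min z = -8u - 3v

s.t.
  u + s1 = 9
  v + s2 = 7
  2u + 2v + s3 = 21
  u, v, s1, s2, s3 ≥ 0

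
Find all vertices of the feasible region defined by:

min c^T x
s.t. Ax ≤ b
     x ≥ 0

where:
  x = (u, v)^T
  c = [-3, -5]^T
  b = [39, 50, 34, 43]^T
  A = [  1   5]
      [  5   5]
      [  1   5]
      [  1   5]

(0, 0), (10, 0), (4, 6), (0, 6.8)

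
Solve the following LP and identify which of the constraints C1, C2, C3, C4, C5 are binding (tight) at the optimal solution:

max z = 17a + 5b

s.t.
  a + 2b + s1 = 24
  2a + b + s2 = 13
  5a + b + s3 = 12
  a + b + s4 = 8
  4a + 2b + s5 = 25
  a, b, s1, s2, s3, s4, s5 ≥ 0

At a = 1, b = 7, compute slack b - a·x for each constraint:
  C1: 24 − 15 = 9  (slack)
  C2: 13 − 9 = 4  (slack)
  C3: 12 − 12 = 0  (binding)
  C4: 8 − 8 = 0  (binding)
  C5: 25 − 18 = 7  (slack)

Optimal: a = 1, b = 7
Binding: C3, C4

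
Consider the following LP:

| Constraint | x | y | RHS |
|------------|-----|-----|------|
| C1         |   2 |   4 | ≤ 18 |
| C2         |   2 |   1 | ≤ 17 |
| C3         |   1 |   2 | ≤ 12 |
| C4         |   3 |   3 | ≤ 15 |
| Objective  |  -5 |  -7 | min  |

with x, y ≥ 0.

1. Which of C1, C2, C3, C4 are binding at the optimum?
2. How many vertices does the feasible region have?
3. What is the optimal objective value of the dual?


1. C1, C4
2. 4
3. -33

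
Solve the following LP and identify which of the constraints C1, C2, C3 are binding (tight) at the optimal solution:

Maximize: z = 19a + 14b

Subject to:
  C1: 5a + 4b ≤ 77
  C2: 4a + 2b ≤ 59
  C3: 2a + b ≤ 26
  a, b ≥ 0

At a = 9, b = 8, compute slack b - a·x for each constraint:
  C1: 77 − 77 = 0  (binding)
  C2: 59 − 52 = 7  (slack)
  C3: 26 − 26 = 0  (binding)

Optimal: a = 9, b = 8
Binding: C1, C3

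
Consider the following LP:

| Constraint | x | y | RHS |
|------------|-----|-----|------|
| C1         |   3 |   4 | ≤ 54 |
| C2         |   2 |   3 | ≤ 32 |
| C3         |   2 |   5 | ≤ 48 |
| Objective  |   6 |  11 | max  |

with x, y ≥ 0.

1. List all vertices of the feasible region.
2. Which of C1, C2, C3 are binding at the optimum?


1. (0, 0), (16, 0), (4, 8), (0, 9.6)
2. C2, C3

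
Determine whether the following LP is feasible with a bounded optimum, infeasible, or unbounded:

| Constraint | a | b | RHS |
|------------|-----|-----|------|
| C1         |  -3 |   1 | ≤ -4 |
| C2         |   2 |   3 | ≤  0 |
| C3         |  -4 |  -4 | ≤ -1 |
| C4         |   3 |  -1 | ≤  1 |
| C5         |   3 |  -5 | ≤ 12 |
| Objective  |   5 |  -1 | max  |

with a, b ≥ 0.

Infeasible (no feasible solution exists)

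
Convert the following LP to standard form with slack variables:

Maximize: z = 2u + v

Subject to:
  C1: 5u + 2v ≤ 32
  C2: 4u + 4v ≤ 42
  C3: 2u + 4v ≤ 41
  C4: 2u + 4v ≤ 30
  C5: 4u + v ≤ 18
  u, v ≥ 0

max z = 2u + v

s.t.
  5u + 2v + s1 = 32
  4u + 4v + s2 = 42
  2u + 4v + s3 = 41
  2u + 4v + s4 = 30
  4u + v + s5 = 18
  u, v, s1, s2, s3, s4, s5 ≥ 0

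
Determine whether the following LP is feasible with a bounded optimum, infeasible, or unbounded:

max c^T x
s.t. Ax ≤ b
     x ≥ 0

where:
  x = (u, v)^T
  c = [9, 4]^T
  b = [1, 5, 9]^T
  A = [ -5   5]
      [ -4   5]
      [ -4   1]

Unbounded (objective can increase without bound)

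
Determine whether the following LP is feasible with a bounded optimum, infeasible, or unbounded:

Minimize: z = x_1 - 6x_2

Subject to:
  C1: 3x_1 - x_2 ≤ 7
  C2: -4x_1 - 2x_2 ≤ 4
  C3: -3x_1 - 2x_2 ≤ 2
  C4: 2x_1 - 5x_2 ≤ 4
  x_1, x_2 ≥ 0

Unbounded (objective can decrease without bound)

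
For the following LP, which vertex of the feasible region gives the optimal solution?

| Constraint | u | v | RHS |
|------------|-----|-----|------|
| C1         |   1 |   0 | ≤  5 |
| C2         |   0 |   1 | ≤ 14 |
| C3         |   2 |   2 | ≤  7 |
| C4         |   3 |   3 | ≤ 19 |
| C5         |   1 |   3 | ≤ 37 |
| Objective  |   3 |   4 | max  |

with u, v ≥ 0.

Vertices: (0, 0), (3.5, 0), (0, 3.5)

Evaluate the objective at each vertex of the feasible region:
  z(0, 0) = 0
  z(3.5, 0) = 10.5
  z(0, 3.5) = 14  ←
The maximum is at u = 0, v = 3.5.

(0, 3.5)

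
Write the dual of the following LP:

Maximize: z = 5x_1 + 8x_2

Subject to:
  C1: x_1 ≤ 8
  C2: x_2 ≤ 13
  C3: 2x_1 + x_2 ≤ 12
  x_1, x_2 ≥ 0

Primal max cᵀx s.t. Ax ≤ b, x ≥ 0  →  Dual min bᵀy s.t. Aᵀy ≥ c, y ≥ 0.

Minimize: z = 8y1 + 13y2 + 12y3

Subject to:
  y1 + 2y3 ≥ 5
  y2 + y3 ≥ 8
  y1, y2, y3 ≥ 0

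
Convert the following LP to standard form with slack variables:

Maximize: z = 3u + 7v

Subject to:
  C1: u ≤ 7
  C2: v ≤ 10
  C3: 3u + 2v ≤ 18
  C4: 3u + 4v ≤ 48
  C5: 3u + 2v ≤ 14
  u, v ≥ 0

max z = 3u + 7v

s.t.
  u + s1 = 7
  v + s2 = 10
  3u + 2v + s3 = 18
  3u + 4v + s4 = 48
  3u + 2v + s5 = 14
  u, v, s1, s2, s3, s4, s5 ≥ 0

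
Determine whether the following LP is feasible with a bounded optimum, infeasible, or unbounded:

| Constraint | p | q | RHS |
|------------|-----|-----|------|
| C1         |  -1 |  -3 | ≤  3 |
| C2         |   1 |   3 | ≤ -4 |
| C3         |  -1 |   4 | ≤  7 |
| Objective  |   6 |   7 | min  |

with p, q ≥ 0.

Infeasible (no feasible solution exists)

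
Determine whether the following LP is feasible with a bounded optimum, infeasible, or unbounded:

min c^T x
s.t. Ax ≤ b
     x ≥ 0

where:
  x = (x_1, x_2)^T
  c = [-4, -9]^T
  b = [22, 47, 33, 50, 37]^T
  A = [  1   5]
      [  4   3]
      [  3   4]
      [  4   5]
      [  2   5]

Feasible with a bounded optimal solution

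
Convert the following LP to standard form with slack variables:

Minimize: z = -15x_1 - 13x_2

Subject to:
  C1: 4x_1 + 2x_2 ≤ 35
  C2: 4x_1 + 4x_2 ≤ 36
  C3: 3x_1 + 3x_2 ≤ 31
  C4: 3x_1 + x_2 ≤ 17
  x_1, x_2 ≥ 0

min z = -15x_1 - 13x_2

s.t.
  4x_1 + 2x_2 + s1 = 35
  4x_1 + 4x_2 + s2 = 36
  3x_1 + 3x_2 + s3 = 31
  3x_1 + x_2 + s4 = 17
  x_1, x_2, s1, s2, s3, s4 ≥ 0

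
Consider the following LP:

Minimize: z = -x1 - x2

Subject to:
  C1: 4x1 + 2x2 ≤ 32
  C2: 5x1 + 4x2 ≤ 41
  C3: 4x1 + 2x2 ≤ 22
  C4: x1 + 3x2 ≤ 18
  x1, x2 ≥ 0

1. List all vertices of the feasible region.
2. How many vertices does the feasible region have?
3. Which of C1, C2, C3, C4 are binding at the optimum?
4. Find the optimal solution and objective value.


1. (0, 0), (5.5, 0), (3, 5), (0, 6)
2. 4
3. C3, C4
4. x1 = 3, x2 = 5, z = -8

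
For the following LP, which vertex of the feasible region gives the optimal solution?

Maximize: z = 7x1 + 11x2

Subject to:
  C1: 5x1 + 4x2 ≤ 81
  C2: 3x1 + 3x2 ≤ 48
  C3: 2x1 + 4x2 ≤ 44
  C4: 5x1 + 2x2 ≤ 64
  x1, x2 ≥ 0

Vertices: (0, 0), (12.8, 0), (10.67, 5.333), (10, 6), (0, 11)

Evaluate the objective at each vertex of the feasible region:
  z(0, 0) = 0
  z(12.8, 0) = 89.6
  z(10.67, 5.333) = 133.3
  z(10, 6) = 136  ←
  z(0, 11) = 121
The maximum is at x1 = 10, x2 = 6.

(10, 6)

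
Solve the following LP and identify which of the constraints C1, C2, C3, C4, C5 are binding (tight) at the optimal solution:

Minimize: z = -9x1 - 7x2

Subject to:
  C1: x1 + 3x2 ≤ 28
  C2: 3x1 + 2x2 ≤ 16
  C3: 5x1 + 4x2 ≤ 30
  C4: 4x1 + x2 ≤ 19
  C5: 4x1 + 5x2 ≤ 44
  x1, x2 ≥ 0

At x1 = 2, x2 = 5, compute slack b - a·x for each constraint:
  C1: 28 − 17 = 11  (slack)
  C2: 16 − 16 = 0  (binding)
  C3: 30 − 30 = 0  (binding)
  C4: 19 − 13 = 6  (slack)
  C5: 44 − 33 = 11  (slack)

Optimal: x1 = 2, x2 = 5
Binding: C2, C3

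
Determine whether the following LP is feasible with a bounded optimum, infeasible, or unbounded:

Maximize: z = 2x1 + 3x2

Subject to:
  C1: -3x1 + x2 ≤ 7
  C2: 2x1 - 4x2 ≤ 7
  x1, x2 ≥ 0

Unbounded (objective can increase without bound)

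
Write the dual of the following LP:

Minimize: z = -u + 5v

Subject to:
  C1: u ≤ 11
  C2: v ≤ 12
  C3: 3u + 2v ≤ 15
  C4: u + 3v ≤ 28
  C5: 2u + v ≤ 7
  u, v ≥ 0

Primal min cᵀx s.t. Ax ≤ b, x ≥ 0  →  Dual max −bᵀy s.t. Aᵀy ≥ −c, y ≥ 0.

Maximize: z = -11y1 - 12y2 - 15y3 - 28y4 - 7y5

Subject to:
  y1 + 3y3 + y4 + 2y5 ≥ 1
  y2 + 2y3 + 3y4 + y5 ≥ -5
  y1, y2, y3, y4, y5 ≥ 0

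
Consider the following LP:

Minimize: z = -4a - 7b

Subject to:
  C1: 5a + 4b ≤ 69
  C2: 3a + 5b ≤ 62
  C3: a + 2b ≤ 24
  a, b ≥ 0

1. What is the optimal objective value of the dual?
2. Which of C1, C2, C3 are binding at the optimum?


1. -86
2. C2, C3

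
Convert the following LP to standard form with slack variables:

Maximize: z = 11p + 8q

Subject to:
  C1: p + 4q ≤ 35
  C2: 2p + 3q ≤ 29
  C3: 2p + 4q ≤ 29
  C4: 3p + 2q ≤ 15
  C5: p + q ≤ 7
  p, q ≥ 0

max z = 11p + 8q

s.t.
  p + 4q + s1 = 35
  2p + 3q + s2 = 29
  2p + 4q + s3 = 29
  3p + 2q + s4 = 15
  p + q + s5 = 7
  p, q, s1, s2, s3, s4, s5 ≥ 0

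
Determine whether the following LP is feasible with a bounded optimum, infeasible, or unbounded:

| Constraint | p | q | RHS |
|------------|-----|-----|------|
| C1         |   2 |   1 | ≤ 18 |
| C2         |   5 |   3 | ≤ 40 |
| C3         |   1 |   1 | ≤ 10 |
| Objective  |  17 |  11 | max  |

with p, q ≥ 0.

Feasible with a bounded optimal solution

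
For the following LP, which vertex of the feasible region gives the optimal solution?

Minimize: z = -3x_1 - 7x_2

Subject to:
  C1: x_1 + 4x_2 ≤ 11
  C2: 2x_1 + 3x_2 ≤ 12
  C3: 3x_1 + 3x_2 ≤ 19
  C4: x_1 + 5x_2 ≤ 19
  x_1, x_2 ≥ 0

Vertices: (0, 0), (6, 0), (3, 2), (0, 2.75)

Evaluate the objective at each vertex of the feasible region:
  z(0, 0) = 0
  z(6, 0) = -18
  z(3, 2) = -23  ←
  z(0, 2.75) = -19.25
The minimum is at x_1 = 3, x_2 = 2.

(3, 2)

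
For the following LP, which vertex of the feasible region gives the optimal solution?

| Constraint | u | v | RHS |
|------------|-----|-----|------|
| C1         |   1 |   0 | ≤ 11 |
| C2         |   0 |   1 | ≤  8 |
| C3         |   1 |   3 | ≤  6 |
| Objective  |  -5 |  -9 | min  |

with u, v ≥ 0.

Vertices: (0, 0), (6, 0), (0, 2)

Evaluate the objective at each vertex of the feasible region:
  z(0, 0) = 0
  z(6, 0) = -30  ←
  z(0, 2) = -18
The minimum is at u = 6, v = 0.

(6, 0)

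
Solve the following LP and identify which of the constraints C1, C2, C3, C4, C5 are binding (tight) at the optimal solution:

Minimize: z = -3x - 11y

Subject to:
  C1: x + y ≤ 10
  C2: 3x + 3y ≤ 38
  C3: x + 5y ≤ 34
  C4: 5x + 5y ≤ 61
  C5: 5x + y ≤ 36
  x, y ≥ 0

At x = 4, y = 6, compute slack b - a·x for each constraint:
  C1: 10 − 10 = 0  (binding)
  C2: 38 − 30 = 8  (slack)
  C3: 34 − 34 = 0  (binding)
  C4: 61 − 50 = 11  (slack)
  C5: 36 − 26 = 10  (slack)

Optimal: x = 4, y = 6
Binding: C1, C3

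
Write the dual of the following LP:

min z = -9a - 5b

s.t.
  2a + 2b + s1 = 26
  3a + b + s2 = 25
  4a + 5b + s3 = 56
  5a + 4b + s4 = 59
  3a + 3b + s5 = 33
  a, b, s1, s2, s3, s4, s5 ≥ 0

Primal min cᵀx s.t. Ax ≤ b, x ≥ 0  →  Dual max −bᵀy s.t. Aᵀy ≥ −c, y ≥ 0.

Maximize: z = -26y1 - 25y2 - 56y3 - 59y4 - 33y5

Subject to:
  2y1 + 3y2 + 4y3 + 5y4 + 3y5 ≥ 9
  2y1 + y2 + 5y3 + 4y4 + 3y5 ≥ 5
  y1, y2, y3, y4, y5 ≥ 0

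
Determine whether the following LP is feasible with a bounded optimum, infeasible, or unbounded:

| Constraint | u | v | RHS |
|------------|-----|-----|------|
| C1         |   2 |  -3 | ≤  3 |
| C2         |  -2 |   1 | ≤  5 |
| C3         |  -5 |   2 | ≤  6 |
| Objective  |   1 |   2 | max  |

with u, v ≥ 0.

Unbounded (objective can increase without bound)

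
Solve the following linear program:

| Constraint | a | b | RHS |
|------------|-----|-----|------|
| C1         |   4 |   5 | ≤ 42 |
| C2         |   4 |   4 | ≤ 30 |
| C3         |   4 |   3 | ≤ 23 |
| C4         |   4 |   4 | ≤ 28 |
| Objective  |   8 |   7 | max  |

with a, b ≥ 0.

Evaluate the objective at each vertex of the feasible region:
  z(0, 0) = 0
  z(5.75, 0) = 46
  z(2, 5) = 51  ←
  z(0, 7) = 49
The maximum is at a = 2, b = 5.

a = 2, b = 5, z = 51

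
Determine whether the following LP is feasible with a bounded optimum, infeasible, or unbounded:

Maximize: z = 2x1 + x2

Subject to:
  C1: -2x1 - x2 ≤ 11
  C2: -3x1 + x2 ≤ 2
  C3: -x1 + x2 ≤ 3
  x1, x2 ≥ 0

Unbounded (objective can increase without bound)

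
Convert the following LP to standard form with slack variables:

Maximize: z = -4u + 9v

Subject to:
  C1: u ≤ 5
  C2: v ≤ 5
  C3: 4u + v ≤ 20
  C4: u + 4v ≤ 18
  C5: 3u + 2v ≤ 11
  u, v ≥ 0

max z = -4u + 9v

s.t.
  u + s1 = 5
  v + s2 = 5
  4u + v + s3 = 20
  u + 4v + s4 = 18
  3u + 2v + s5 = 11
  u, v, s1, s2, s3, s4, s5 ≥ 0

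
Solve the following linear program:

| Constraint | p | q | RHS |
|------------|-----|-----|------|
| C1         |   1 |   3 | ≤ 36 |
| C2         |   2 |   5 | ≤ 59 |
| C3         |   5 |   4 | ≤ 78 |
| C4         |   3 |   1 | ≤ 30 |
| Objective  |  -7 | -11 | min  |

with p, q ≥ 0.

Evaluate the objective at each vertex of the feasible region:
  z(0, 0) = 0
  z(10, 0) = -70
  z(7, 9) = -148  ←
  z(0, 11.8) = -129.8
The minimum is at p = 7, q = 9.

p = 7, q = 9, z = -148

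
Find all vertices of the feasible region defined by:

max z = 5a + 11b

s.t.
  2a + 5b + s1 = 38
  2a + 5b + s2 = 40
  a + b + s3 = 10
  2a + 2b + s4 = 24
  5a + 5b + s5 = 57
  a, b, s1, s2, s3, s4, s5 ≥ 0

(0, 0), (10, 0), (4, 6), (0, 7.6)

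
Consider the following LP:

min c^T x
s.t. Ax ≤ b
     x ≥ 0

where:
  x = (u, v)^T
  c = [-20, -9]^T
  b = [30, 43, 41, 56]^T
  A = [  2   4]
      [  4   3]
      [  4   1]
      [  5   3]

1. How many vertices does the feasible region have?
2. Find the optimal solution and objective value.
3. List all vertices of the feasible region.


1. 5
2. u = 10, v = 1, z = -209
3. (0, 0), (10.25, 0), (10, 1), (8.2, 3.4), (0, 7.5)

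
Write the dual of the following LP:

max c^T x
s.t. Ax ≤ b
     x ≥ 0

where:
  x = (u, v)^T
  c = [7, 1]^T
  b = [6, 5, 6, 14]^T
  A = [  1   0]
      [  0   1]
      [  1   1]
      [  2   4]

Primal max cᵀx s.t. Ax ≤ b, x ≥ 0  →  Dual min bᵀy s.t. Aᵀy ≥ c, y ≥ 0.

Minimize: z = 6y1 + 5y2 + 6y3 + 14y4

Subject to:
  y1 + y3 + 2y4 ≥ 7
  y2 + y3 + 4y4 ≥ 1
  y1, y2, y3, y4 ≥ 0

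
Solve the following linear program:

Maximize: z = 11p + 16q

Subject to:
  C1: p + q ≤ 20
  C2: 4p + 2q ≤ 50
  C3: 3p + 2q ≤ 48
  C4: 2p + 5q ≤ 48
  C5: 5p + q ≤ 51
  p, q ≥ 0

Evaluate the objective at each vertex of the feasible region:
  z(0, 0) = 0
  z(10.2, 0) = 112.2
  z(9, 6) = 195  ←
  z(0, 9.6) = 153.6
The maximum is at p = 9, q = 6.

p = 9, q = 6, z = 195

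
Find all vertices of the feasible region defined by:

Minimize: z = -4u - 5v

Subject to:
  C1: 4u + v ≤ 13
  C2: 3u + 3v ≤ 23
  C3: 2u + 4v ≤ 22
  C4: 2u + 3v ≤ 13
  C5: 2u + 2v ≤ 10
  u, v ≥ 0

(0, 0), (3.25, 0), (2.667, 2.333), (2, 3), (0, 4.333)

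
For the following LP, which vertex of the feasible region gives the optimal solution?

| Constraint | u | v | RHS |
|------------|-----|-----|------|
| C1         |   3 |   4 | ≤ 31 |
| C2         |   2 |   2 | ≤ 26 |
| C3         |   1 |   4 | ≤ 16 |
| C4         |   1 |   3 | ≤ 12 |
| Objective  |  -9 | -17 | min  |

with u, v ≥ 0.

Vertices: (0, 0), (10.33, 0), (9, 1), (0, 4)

Evaluate the objective at each vertex of the feasible region:
  z(0, 0) = 0
  z(10.33, 0) = -93
  z(9, 1) = -98  ←
  z(0, 4) = -68
The minimum is at u = 9, v = 1.

(9, 1)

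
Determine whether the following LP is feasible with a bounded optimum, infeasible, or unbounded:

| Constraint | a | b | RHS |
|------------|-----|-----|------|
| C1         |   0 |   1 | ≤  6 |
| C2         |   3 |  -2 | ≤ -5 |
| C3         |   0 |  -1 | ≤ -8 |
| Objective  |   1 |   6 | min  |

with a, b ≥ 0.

Infeasible (no feasible solution exists)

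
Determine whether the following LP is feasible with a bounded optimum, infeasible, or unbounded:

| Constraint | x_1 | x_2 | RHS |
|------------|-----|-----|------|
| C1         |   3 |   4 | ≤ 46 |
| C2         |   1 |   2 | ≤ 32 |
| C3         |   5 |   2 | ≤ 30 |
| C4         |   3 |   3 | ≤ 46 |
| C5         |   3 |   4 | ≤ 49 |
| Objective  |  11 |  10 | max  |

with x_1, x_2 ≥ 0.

Feasible with a bounded optimal solution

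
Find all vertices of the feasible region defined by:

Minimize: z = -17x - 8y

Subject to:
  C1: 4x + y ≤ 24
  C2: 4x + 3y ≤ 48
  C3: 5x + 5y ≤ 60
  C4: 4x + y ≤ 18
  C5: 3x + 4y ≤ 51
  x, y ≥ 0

(0, 0), (4.5, 0), (2, 10), (0, 12)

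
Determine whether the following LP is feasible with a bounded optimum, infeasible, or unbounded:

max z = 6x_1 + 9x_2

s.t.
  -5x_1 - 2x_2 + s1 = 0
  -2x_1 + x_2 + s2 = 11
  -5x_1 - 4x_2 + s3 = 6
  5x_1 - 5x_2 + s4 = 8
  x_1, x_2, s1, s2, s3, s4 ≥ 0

Unbounded (objective can increase without bound)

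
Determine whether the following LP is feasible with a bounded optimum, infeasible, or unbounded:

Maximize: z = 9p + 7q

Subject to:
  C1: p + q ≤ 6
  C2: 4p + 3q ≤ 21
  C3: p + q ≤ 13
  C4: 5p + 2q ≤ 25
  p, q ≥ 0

Feasible with a bounded optimal solution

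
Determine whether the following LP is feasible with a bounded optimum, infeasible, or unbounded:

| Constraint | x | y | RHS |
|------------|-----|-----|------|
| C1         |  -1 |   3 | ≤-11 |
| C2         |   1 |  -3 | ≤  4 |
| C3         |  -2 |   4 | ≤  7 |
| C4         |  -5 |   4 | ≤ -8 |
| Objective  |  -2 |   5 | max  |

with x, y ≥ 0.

Infeasible (no feasible solution exists)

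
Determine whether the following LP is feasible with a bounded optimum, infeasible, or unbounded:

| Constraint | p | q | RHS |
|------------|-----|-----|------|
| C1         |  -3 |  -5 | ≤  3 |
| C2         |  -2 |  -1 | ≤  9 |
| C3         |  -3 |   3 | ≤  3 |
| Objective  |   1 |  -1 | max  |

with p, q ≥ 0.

Unbounded (objective can increase without bound)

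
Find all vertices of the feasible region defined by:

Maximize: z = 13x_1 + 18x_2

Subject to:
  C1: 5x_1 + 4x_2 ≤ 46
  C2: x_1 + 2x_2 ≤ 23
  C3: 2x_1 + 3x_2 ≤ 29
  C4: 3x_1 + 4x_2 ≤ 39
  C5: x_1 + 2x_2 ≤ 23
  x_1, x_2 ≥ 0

(0, 0), (9.2, 0), (3.5, 7.125), (1, 9), (0, 9.667)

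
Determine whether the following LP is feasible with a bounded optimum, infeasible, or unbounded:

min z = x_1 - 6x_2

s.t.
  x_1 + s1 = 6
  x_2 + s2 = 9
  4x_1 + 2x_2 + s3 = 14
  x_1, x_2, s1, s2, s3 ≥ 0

Feasible with a bounded optimal solution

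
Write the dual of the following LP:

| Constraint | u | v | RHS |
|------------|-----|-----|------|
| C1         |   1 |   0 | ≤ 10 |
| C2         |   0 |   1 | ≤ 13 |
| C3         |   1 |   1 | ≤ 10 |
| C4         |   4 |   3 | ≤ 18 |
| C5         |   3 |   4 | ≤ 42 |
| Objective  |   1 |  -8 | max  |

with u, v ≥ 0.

Primal max cᵀx s.t. Ax ≤ b, x ≥ 0  →  Dual min bᵀy s.t. Aᵀy ≥ c, y ≥ 0.

Minimize: z = 10y1 + 13y2 + 10y3 + 18y4 + 42y5

Subject to:
  y1 + y3 + 4y4 + 3y5 ≥ 1
  y2 + y3 + 3y4 + 4y5 ≥ -8
  y1, y2, y3, y4, y5 ≥ 0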